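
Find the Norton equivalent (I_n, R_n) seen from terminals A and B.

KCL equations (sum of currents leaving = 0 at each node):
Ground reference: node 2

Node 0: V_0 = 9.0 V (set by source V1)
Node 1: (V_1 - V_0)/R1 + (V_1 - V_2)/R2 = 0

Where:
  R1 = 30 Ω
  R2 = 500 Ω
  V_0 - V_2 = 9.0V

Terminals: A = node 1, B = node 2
Find the Thévenin equivalent first; then I_n = V_th/R_th and R_n = R_th.
Step 1 — V_th is the open-circuit voltage V_A - V_B (nothing connected across the terminals).
Nodal analysis, taking node 2 as the 0 V reference.
Source V1 fixes V_0 = 9 V.
KCL at each unknown node (sum of currents leaving = 0; resistances in Ω):
  Node 1: (V_1 - 9)/30 + (V_1 - 0)/500 = 0
Collecting terms: 0.03533 × V_1 = 0.3  =>  V_1 = 8.491 V
V_th = V_1 - V_2 = 8.491 - 0 = 8.491 V
Step 2 — R_th: zero the source — replace V1 by a short circuit (node 2 merges into node 0) — and find the resistance seen between A (node 1) and B (node 0).
Reduce the network between node 1 (A) and node 0 (B) by series/parallel combination:
  Rp1 = R1 ‖ R2 (parallel, both between nodes 0 and 1) = 1/(1/30 + 1/500) = 28.3 Ω
R_th = 28.3 Ω
I_n = V_th/R_th = 8.491/28.3 = 0.3 A, and R_n = R_th = 28.3 Ω

Final answer: I_n = 0.3 A, R_n = 28.3 Ω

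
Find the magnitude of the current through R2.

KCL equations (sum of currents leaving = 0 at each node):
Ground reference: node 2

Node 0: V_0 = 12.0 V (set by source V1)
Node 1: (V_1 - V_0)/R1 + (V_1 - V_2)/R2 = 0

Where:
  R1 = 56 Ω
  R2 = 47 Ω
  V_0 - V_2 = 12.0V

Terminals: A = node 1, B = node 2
Nodal analysis, taking node 2 as the 0 V reference.
Source V1 fixes V_0 = 12 V.
KCL at each unknown node (sum of currents leaving = 0; resistances in Ω):
  Node 1: (V_1 - 12)/56 + (V_1 - 0)/47 = 0
Collecting terms: 0.03913 × V_1 = 0.2143  =>  V_1 = 5.476 V
I_R2 = (V_1 - V_2)/R2 = (5.476 - 0)/47 = 0.1165 A
|I_R2| = 0.1165 A

Final answer: |I_R2| = 0.1165 A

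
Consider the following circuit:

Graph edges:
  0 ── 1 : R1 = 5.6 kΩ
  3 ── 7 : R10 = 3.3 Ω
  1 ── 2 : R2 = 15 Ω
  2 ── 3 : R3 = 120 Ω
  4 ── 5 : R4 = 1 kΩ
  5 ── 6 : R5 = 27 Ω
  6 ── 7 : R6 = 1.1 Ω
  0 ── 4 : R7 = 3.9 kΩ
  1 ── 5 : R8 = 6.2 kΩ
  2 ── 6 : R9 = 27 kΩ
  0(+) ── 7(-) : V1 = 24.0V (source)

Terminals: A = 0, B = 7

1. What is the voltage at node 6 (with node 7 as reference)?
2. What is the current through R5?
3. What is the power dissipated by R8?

Nodal analysis, taking node 7 as the 0 V reference.
Source V1 fixes V_0 = 24 V.
KCL at each unknown node (sum of currents leaving = 0; resistances in Ω):
  Node 1: (V_1 - 24)/5600 + (V_1 - V_2)/15 + (V_1 - V_5)/6200 = 0
  Node 2: (V_2 - V_1)/15 + (V_2 - V_3)/120 + (V_2 - V_6)/27000 = 0
  Node 3: (V_3 - V_2)/120 + (V_3 - 0)/3.3 = 0
  Node 4: (V_4 - V_5)/1000 + (V_4 - 24)/3900 = 0
  Node 5: (V_5 - V_4)/1000 + (V_5 - V_6)/27 + (V_5 - V_1)/6200 = 0
  Node 6: (V_6 - V_5)/27 + (V_6 - 0)/1.1 + (V_6 - V_2)/27000 = 0
Collecting terms (coefficients in siemens):
  0.06701·V_1 - 0.06667·V_2 - 0.0001613·V_5 = 0.004286
  0.07504·V_2 - 0.06667·V_1 - 0.008333·V_3 - 0.00003704·V_6 = 0
  0.3114·V_3 - 0.008333·V_2 = 0
  0.001256·V_4 - 0.001·V_5 = 0.006154
  0.0382·V_5 - 0.0001613·V_1 - 0.001·V_4 - 0.03704·V_6 = 0
  0.9462·V_6 - 0.00003704·V_2 - 0.03704·V_5 = 0
Solving these 6 simultaneous equations (Gaussian elimination) gives:
  V_1 = 0.5669 V, V_2 = 0.5052 V, V_3 = 0.01352 V, V_4 = 5.008 V
  V_5 = 0.1388 V, V_6 = 0.005453 V
Part 1:
  Read off the nodal solution: V_6 = 0.005453 V
Part 2:
  I_R5 = (V_5 - V_6)/R5 = (0.1388 - 0.005453)/27 = 0.004939 A
  Magnitude: I_R5 = 0.004939 A
Part 3:
  I_R8 = (V_1 - V_5)/R8 = (0.5669 - 0.1388)/6200 = 0.00006905 A
  P_R8 = I_R8² × R8 = (0.00006905)² × 6200 = 0.00002956 W

Final answers:
1. V_6 = 0.005453 V
2. I_R5 = 0.004939 A
3. P_R8 = 2.956e-05 W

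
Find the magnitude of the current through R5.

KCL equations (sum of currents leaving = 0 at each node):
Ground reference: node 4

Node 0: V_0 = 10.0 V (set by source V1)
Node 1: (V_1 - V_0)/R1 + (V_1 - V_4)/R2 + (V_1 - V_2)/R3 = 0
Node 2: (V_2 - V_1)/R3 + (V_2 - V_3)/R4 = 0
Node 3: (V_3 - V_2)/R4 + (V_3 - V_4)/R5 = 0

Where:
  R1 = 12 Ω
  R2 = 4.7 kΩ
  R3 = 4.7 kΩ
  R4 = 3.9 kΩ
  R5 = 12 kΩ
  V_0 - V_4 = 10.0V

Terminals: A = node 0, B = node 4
Nodal analysis, taking node 4 as the 0 V reference.
Source V1 fixes V_0 = 10 V.
KCL at each unknown node (sum of currents leaving = 0; resistances in Ω):
  Node 1: (V_1 - 10)/12 + (V_1 - 0)/4700 + (V_1 - V_2)/4700 = 0
  Node 2: (V_2 - V_1)/4700 + (V_2 - V_3)/3900 = 0
  Node 3: (V_3 - V_2)/3900 + (V_3 - 0)/12000 = 0
Collecting terms (coefficients in siemens):
  0.08376·V_1 - 0.0002128·V_2 = 0.8333
  0.0004692·V_2 - 0.0002128·V_1 - 0.0002564·V_3 = 0
  0.0003397·V_3 - 0.0002564·V_2 = 0
Solving these 3 simultaneous equations (Gaussian elimination) gives:
  V_1 = 9.969 V, V_2 = 7.694 V, V_3 = 5.807 V
I_R5 = (V_3 - V_4)/R5 = (5.807 - 0)/12000 = 0.0004839 A
|I_R5| = 0.0004839 A

Final answer: |I_R5| = 0.0004839 A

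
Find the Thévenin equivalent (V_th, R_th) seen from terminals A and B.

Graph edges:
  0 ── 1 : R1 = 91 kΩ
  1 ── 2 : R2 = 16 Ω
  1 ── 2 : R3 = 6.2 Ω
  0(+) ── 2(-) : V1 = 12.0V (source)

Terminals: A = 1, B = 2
Step 1 — V_th is the open-circuit voltage V_A - V_B (nothing connected across the terminals).
Nodal analysis, taking node 2 as the 0 V reference.
Source V1 fixes V_0 = 12 V.
KCL at each unknown node (sum of currents leaving = 0; resistances in Ω):
  Node 1: (V_1 - 12)/91000 + (V_1 - 0)/16 + (V_1 - 0)/6.2 = 0
Collecting terms: 0.2238 × V_1 = 0.0001319  =>  V_1 = 0.0005892 V
V_th = V_1 - V_2 = 0.0005892 - 0 = 0.0005892 V
Step 2 — R_th: zero the source — replace V1 by a short circuit (node 2 merges into node 0) — and find the resistance seen between A (node 1) and B (node 0).
Reduce the network between node 1 (A) and node 0 (B) by series/parallel combination:
  Rp1 = R1 ‖ R2 ‖ R3 (parallel, all between nodes 0 and 1) = 1/(1/91000 + 1/16 + 1/6.2) = 4.468 Ω
R_th = 4.468 Ω

Final answer: V_th = 0.0005892 V, R_th = 4.468 Ω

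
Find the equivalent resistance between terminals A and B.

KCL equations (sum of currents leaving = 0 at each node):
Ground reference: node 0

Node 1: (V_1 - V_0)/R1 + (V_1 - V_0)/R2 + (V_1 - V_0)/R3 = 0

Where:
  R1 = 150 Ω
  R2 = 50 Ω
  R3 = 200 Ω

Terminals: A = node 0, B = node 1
Reduce the network between node 0 (A) and node 1 (B) by series/parallel combination:
  Rp1 = R1 ‖ R2 ‖ R3 (parallel, all between nodes 0 and 1) = 1/(1/150 + 1/50 + 1/200) = 31.58 Ω
R_eq = 31.58 Ω

Final answer: 31.58 Ω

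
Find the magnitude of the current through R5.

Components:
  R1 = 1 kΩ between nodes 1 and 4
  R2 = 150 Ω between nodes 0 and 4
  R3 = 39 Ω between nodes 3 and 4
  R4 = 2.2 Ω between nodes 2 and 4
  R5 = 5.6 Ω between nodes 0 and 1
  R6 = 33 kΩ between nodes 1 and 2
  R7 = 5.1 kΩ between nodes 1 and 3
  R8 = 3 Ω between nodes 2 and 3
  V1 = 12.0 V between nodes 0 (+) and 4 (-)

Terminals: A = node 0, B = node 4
Nodal analysis, taking node 4 as the 0 V reference.
Source V1 fixes V_0 = 12 V.
KCL at each unknown node (sum of currents leaving = 0; resistances in Ω):
  Node 1: (V_1 - 0)/1000 + (V_1 - 12)/5.6 + (V_1 - V_2)/33000 + (V_1 - V_3)/5100 = 0
  Node 2: (V_2 - 0)/2.2 + (V_2 - V_1)/33000 + (V_2 - V_3)/3 = 0
  Node 3: (V_3 - 0)/39 + (V_3 - V_1)/5100 + (V_3 - V_2)/3 = 0
Collecting terms (coefficients in siemens):
  0.1798·V_1 - 0.0000303·V_2 - 0.0001961·V_3 = 2.143
  0.7879·V_2 - 0.0000303·V_1 - 0.3333·V_3 = 0
  0.3592·V_3 - 0.0001961·V_1 - 0.3333·V_2 = 0
Solving these 3 simultaneous equations (Gaussian elimination) gives:
  V_1 = 11.92 V, V_2 = 0.005287 V, V_3 = 0.01141 V
I_R5 = (V_0 - V_1)/R5 = (12 - 11.92)/5.6 = 0.01461 A
|I_R5| = 0.01461 A

Final answer: |I_R5| = 0.01461 A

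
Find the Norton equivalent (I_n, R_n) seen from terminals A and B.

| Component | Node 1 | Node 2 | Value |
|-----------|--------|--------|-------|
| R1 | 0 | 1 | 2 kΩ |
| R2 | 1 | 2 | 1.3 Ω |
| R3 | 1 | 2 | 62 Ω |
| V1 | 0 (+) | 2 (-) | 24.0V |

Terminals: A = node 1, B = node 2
Find the Thévenin equivalent first; then I_n = V_th/R_th and R_n = R_th.
Step 1 — V_th is the open-circuit voltage V_A - V_B (nothing connected across the terminals).
Nodal analysis, taking node 2 as the 0 V reference.
Source V1 fixes V_0 = 24 V.
KCL at each unknown node (sum of currents leaving = 0; resistances in Ω):
  Node 1: (V_1 - 24)/2000 + (V_1 - 0)/1.3 + (V_1 - 0)/62 = 0
Collecting terms: 0.7859 × V_1 = 0.012  =>  V_1 = 0.01527 V
V_th = V_1 - V_2 = 0.01527 - 0 = 0.01527 V
Step 2 — R_th: zero the source — replace V1 by a short circuit (node 2 merges into node 0) — and find the resistance seen between A (node 1) and B (node 0).
Reduce the network between node 1 (A) and node 0 (B) by series/parallel combination:
  Rp1 = R1 ‖ R2 ‖ R3 (parallel, all between nodes 0 and 1) = 1/(1/2000 + 1/1.3 + 1/62) = 1.272 Ω
R_th = 1.272 Ω
I_n = V_th/R_th = 0.01527/1.272 = 0.012 A, and R_n = R_th = 1.272 Ω

Final answer: I_n = 0.012 A, R_n = 1.272 Ω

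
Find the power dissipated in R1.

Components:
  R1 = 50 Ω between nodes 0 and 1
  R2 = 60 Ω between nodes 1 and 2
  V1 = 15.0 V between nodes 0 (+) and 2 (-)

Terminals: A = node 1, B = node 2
Nodal analysis, taking node 2 as the 0 V reference.
Source V1 fixes V_0 = 15 V.
KCL at each unknown node (sum of currents leaving = 0; resistances in Ω):
  Node 1: (V_1 - 15)/50 + (V_1 - 0)/60 = 0
Collecting terms: 0.03667 × V_1 = 0.3  =>  V_1 = 8.182 V
I_R1 = (V_0 - V_1)/R1 = (15 - 8.182)/50 = 0.1364 A
P_R1 = I_R1² × R1 = (0.1364)² × 50 = 0.9298 W

Final answer: 0.9298 W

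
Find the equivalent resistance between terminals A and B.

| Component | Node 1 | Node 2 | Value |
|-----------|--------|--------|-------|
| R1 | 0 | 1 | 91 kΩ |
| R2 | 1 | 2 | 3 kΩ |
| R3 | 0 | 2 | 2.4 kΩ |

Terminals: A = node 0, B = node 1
Reduce the network between node 0 (A) and node 1 (B) by series/parallel combination:
  Rs1 = R3 + R2 (series, joined only at node 2) = 2400 + 3000 = 5400 Ω
  Rp1 = R1 ‖ Rs1 (parallel, both between nodes 0 and 1) = 1/(1/91000 + 1/5400) = 5098 Ω
R_eq = 5.098 kΩ

Final answer: 5.098 kΩ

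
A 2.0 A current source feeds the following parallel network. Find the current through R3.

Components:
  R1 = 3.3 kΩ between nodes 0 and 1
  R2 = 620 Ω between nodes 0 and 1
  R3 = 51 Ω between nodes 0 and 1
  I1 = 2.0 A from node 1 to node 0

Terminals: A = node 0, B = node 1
All resistors sit directly between nodes 0 and 1, so they are in parallel and share one voltage V; the full source current 2 A splits among them.
1/R_par = 1/3300 + 1/620 + 1/51 = 0.02152 S  =>  R_par = 46.46 Ω
V = I × R_par = 2 × 46.46 = 92.92 V
I_R3 = V/R3 = 92.92/51 = 1.822 A

Final answer: 1.822 A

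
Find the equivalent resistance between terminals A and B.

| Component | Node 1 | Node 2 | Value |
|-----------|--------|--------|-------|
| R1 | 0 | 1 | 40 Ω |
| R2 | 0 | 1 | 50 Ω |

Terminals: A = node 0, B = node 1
Reduce the network between node 0 (A) and node 1 (B) by series/parallel combination:
  Rp1 = R1 ‖ R2 (parallel, both between nodes 0 and 1) = 1/(1/40 + 1/50) = 22.22 Ω
R_eq = 22.22 Ω

Final answer: 22.22 Ω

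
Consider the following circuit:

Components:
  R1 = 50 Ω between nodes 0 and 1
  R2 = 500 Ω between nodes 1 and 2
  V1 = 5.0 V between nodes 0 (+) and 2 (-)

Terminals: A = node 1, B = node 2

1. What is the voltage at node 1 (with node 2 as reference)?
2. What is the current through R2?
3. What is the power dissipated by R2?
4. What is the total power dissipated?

Nodal analysis, taking node 2 as the 0 V reference.
Source V1 fixes V_0 = 5 V.
KCL at each unknown node (sum of currents leaving = 0; resistances in Ω):
  Node 1: (V_1 - 5)/50 + (V_1 - 0)/500 = 0
Collecting terms: 0.022 × V_1 = 0.1  =>  V_1 = 4.545 V
Part 1:
  Read off the nodal solution: V_1 = 4.545 V
Part 2:
  I_R2 = (V_1 - V_2)/R2 = (4.545 - 0)/500 = 0.009091 A
  Magnitude: I_R2 = 0.009091 A
Part 3:
  I_R2 = (V_1 - V_2)/R2 = (4.545 - 0)/500 = 0.009091 A
  P_R2 = I_R2² × R2 = (0.009091)² × 500 = 0.04132 W
Part 4:
  Power in each resistor, P = (ΔV)²/R:
    P_R1 = (5 - 4.545)²/50 = 0.004132 W
    P_R2 = (4.545 - 0)²/500 = 0.04132 W
  P_total = P_R1 + P_R2 = 0.04545 W

Final answers:
1. V_1 = 4.545 V
2. I_R2 = 0.009091 A
3. P_R2 = 0.04132 W
4. P_total = 0.04545 W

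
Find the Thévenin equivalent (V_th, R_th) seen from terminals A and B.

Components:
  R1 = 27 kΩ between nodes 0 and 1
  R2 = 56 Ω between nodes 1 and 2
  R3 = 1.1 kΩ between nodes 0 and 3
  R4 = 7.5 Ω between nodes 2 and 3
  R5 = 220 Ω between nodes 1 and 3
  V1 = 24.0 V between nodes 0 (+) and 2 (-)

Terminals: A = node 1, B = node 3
Step 1 — V_th is the open-circuit voltage V_A - V_B (nothing connected across the terminals).
Nodal analysis, taking node 2 as the 0 V reference.
Source V1 fixes V_0 = 24 V.
KCL at each unknown node (sum of currents leaving = 0; resistances in Ω):
  Node 1: (V_1 - 24)/27000 + (V_1 - 0)/56 + (V_1 - V_3)/220 = 0
  Node 3: (V_3 - 24)/1100 + (V_3 - 0)/7.5 + (V_3 - V_1)/220 = 0
Collecting terms (coefficients in siemens):
  0.02244·V_1 - 0.004545·V_3 = 0.0008889
  0.1388·V_3 - 0.004545·V_1 = 0.02182
Determinant D = (0.02244)(0.1388) - (-0.004545)(-0.004545) = 0.003094
V_1 = [(0.0008889)(0.1388) - (-0.004545)(0.02182)]/D = 0.07193 V
V_3 = [(0.02244)(0.02182) - (0.0008889)(-0.004545)]/D = 0.1596 V
V_th = V_1 - V_3 = 0.07193 - 0.1596 = -0.08763 V
Step 2 — R_th: zero the source — replace V1 by a short circuit (node 2 merges into node 0) — and find the resistance seen between A (node 1) and B (node 3).
Reduce the network between node 1 (A) and node 3 (B) by series/parallel combination:
  Rp1 = R1 ‖ R2 (parallel, both between nodes 0 and 1) = 1/(1/27000 + 1/56) = 55.88 Ω
  Rp2 = R3 ‖ R4 (parallel, both between nodes 0 and 3) = 1/(1/1100 + 1/7.5) = 7.449 Ω
  Rs1 = Rp1 + Rp2 (series, joined only at node 0) = 55.88 + 7.449 = 63.33 Ω
  Rp3 = R5 ‖ Rs1 (parallel, both between nodes 1 and 3) = 1/(1/220 + 1/63.33) = 49.18 Ω
R_th = 49.18 Ω

Final answer: V_th = -0.08763 V, R_th = 49.18 Ω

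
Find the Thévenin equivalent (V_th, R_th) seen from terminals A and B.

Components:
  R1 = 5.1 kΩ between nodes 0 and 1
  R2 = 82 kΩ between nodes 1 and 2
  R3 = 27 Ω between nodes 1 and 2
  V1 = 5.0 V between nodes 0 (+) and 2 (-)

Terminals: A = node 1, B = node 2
Step 1 — V_th is the open-circuit voltage V_A - V_B (nothing connected across the terminals).
Nodal analysis, taking node 2 as the 0 V reference.
Source V1 fixes V_0 = 5 V.
KCL at each unknown node (sum of currents leaving = 0; resistances in Ω):
  Node 1: (V_1 - 5)/5100 + (V_1 - 0)/82000 + (V_1 - 0)/27 = 0
Collecting terms: 0.03725 × V_1 = 0.0009804  =>  V_1 = 0.02632 V
V_th = V_1 - V_2 = 0.02632 - 0 = 0.02632 V
Step 2 — R_th: zero the source — replace V1 by a short circuit (node 2 merges into node 0) — and find the resistance seen between A (node 1) and B (node 0).
Reduce the network between node 1 (A) and node 0 (B) by series/parallel combination:
  Rp1 = R1 ‖ R2 ‖ R3 (parallel, all between nodes 0 and 1) = 1/(1/5100 + 1/82000 + 1/27) = 26.85 Ω
R_th = 26.85 Ω

Final answer: V_th = 0.02632 V, R_th = 26.85 Ω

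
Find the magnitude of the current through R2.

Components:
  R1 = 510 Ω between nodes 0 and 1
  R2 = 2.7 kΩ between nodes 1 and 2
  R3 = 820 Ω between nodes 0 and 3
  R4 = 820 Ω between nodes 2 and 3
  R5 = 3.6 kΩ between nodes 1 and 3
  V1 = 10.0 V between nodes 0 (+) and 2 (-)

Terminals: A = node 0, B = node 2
Nodal analysis, taking node 2 as the 0 V reference.
Source V1 fixes V_0 = 10 V.
KCL at each unknown node (sum of currents leaving = 0; resistances in Ω):
  Node 1: (V_1 - 10)/510 + (V_1 - 0)/2700 + (V_1 - V_3)/3600 = 0
  Node 3: (V_3 - 10)/820 + (V_3 - 0)/820 + (V_3 - V_1)/3600 = 0
Collecting terms (coefficients in siemens):
  0.002609·V_1 - 0.0002778·V_3 = 0.01961
  0.002717·V_3 - 0.0002778·V_1 = 0.0122
Determinant D = (0.002609)(0.002717) - (-0.0002778)(-0.0002778) = 0.000007011
V_1 = [(0.01961)(0.002717) - (-0.0002778)(0.0122)]/D = 8.082 V
V_3 = [(0.002609)(0.0122) - (0.01961)(-0.0002778)]/D = 5.315 V
I_R2 = (V_1 - V_2)/R2 = (8.082 - 0)/2700 = 0.002993 A
|I_R2| = 0.002993 A

Final answer: |I_R2| = 0.002993 A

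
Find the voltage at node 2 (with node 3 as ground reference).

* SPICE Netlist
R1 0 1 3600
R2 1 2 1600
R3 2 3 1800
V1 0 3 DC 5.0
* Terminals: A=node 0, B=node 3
Nodal analysis, taking node 3 as the 0 V reference.
Source V1 fixes V_0 = 5 V.
KCL at each unknown node (sum of currents leaving = 0; resistances in Ω):
  Node 1: (V_1 - 5)/3600 + (V_1 - V_2)/1600 = 0
  Node 2: (V_2 - V_1)/1600 + (V_2 - 0)/1800 = 0
Collecting terms (coefficients in siemens):
  0.0009028·V_1 - 0.000625·V_2 = 0.001389
  0.001181·V_2 - 0.000625·V_1 = 0
Determinant D = (0.0009028)(0.001181) - (-0.000625)(-0.000625) = 0.0000006752
V_1 = [(0.001389)(0.001181) - (-0.000625)(0)]/D = 2.429 V
V_2 = [(0.0009028)(0) - (0.001389)(-0.000625)]/D = 1.286 V
The requested potential is V_2 = 1.286 V.

Final answer: V_2 = 1.286 V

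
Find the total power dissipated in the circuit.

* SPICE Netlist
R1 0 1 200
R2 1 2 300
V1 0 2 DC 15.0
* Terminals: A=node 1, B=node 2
Nodal analysis, taking node 2 as the 0 V reference.
Source V1 fixes V_0 = 15 V.
KCL at each unknown node (sum of currents leaving = 0; resistances in Ω):
  Node 1: (V_1 - 15)/200 + (V_1 - 0)/300 = 0
Collecting terms: 0.008333 × V_1 = 0.075  =>  V_1 = 9 V
Power in each resistor, P = (ΔV)²/R:
  P_R1 = (15 - 9)²/200 = 0.18 W
  P_R2 = (9 - 0)²/300 = 0.27 W
P_total = P_R1 + P_R2 = 0.45 W

Final answer: 0.45 W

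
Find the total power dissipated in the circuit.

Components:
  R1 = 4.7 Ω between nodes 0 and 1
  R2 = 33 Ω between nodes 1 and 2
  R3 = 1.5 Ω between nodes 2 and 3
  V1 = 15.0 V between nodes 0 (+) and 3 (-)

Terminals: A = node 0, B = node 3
Nodal analysis, taking node 3 as the 0 V reference.
Source V1 fixes V_0 = 15 V.
KCL at each unknown node (sum of currents leaving = 0; resistances in Ω):
  Node 1: (V_1 - 15)/4.7 + (V_1 - V_2)/33 = 0
  Node 2: (V_2 - V_1)/33 + (V_2 - 0)/1.5 = 0
Collecting terms (coefficients in siemens):
  0.2431·V_1 - 0.0303·V_2 = 3.191
  0.697·V_2 - 0.0303·V_1 = 0
Determinant D = (0.2431)(0.697) - (-0.0303)(-0.0303) = 0.1685
V_1 = [(3.191)(0.697) - (-0.0303)(0)]/D = 13.2 V
V_2 = [(0.2431)(0) - (3.191)(-0.0303)]/D = 0.574 V
Power in each resistor, P = (ΔV)²/R:
  P_R1 = (15 - 13.2)²/4.7 = 0.6882 W
  P_R2 = (13.2 - 0.574)²/33 = 4.832 W
  P_R3 = (0.574 - 0)²/1.5 = 0.2196 W
P_total = P_R1 + P_R2 + P_R3 = 5.74 W

Final answer: 5.74 W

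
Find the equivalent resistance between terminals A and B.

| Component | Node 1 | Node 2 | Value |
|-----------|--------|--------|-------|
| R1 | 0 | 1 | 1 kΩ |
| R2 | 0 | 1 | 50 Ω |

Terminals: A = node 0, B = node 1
Reduce the network between node 0 (A) and node 1 (B) by series/parallel combination:
  Rp1 = R1 ‖ R2 (parallel, both between nodes 0 and 1) = 1/(1/1000 + 1/50) = 47.62 Ω
R_eq = 47.62 Ω

Final answer: 47.62 Ω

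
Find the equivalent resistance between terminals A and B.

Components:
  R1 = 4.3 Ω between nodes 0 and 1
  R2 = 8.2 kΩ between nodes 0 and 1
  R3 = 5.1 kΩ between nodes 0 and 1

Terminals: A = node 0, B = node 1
Reduce the network between node 0 (A) and node 1 (B) by series/parallel combination:
  Rp1 = R1 ‖ R2 ‖ R3 (parallel, all between nodes 0 and 1) = 1/(1/4.3 + 1/8200 + 1/5100) = 4.294 Ω
R_eq = 4.294 Ω

Final answer: 4.294 Ω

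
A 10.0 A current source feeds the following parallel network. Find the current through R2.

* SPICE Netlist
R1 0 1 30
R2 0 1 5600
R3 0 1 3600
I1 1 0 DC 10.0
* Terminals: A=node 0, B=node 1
All resistors sit directly between nodes 0 and 1, so they are in parallel and share one voltage V; the full source current 10 A splits among them.
1/R_par = 1/30 + 1/5600 + 1/3600 = 0.03379 S  =>  R_par = 29.59 Ω
V = I × R_par = 10 × 29.59 = 295.9 V
I_R2 = V/R2 = 295.9/5600 = 0.05285 A

Final answer: 0.05285 A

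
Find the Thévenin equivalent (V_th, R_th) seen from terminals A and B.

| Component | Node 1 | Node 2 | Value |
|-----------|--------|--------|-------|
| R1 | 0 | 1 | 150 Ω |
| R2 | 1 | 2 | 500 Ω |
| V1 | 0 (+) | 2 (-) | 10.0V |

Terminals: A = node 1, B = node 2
Step 1 — V_th is the open-circuit voltage V_A - V_B (nothing connected across the terminals).
Nodal analysis, taking node 2 as the 0 V reference.
Source V1 fixes V_0 = 10 V.
KCL at each unknown node (sum of currents leaving = 0; resistances in Ω):
  Node 1: (V_1 - 10)/150 + (V_1 - 0)/500 = 0
Collecting terms: 0.008667 × V_1 = 0.06667  =>  V_1 = 7.692 V
V_th = V_1 - V_2 = 7.692 - 0 = 7.692 V
Step 2 — R_th: zero the source — replace V1 by a short circuit (node 2 merges into node 0) — and find the resistance seen between A (node 1) and B (node 0).
Reduce the network between node 1 (A) and node 0 (B) by series/parallel combination:
  Rp1 = R1 ‖ R2 (parallel, both between nodes 0 and 1) = 1/(1/150 + 1/500) = 115.4 Ω
R_th = 115.4 Ω

Final answer: V_th = 7.692 V, R_th = 115.4 Ω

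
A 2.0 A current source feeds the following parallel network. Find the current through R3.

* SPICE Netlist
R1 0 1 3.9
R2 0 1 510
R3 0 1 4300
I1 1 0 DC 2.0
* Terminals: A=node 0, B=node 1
All resistors sit directly between nodes 0 and 1, so they are in parallel and share one voltage V; the full source current 2 A splits among them.
1/R_par = 1/3.9 + 1/510 + 1/4300 = 0.2586 S  =>  R_par = 3.867 Ω
V = I × R_par = 2 × 3.867 = 7.734 V
I_R3 = V/R3 = 7.734/4300 = 0.001799 A

Final answer: 0.001799 A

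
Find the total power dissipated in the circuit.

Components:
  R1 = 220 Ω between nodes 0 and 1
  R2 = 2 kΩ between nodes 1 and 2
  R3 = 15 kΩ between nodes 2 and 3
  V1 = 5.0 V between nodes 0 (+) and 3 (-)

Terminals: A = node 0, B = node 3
Nodal analysis, taking node 3 as the 0 V reference.
Source V1 fixes V_0 = 5 V.
KCL at each unknown node (sum of currents leaving = 0; resistances in Ω):
  Node 1: (V_1 - 5)/220 + (V_1 - V_2)/2000 = 0
  Node 2: (V_2 - V_1)/2000 + (V_2 - 0)/15000 = 0
Collecting terms (coefficients in siemens):
  0.005045·V_1 - 0.0005·V_2 = 0.02273
  0.0005667·V_2 - 0.0005·V_1 = 0
Determinant D = (0.005045)(0.0005667) - (-0.0005)(-0.0005) = 0.000002609
V_1 = [(0.02273)(0.0005667) - (-0.0005)(0)]/D = 4.936 V
V_2 = [(0.005045)(0) - (0.02273)(-0.0005)]/D = 4.355 V
Power in each resistor, P = (ΔV)²/R:
  P_R1 = (5 - 4.936)²/220 = 0.00001855 W
  P_R2 = (4.936 - 4.355)²/2000 = 0.0001686 W
  P_R3 = (4.355 - 0)²/15000 = 0.001265 W
P_total = P_R1 + P_R2 + P_R3 = 0.001452 W

Final answer: 0.001452 W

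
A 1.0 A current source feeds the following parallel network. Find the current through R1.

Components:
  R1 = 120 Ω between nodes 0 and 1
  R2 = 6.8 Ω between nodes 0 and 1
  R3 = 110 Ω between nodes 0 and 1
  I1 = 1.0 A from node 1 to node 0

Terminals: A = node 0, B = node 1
All resistors sit directly between nodes 0 and 1, so they are in parallel and share one voltage V; the full source current 1 A splits among them.
1/R_par = 1/120 + 1/6.8 + 1/110 = 0.1645 S  =>  R_par = 6.08 Ω
V = I × R_par = 1 × 6.08 = 6.08 V
I_R1 = V/R1 = 6.08/120 = 0.05066 A

Final answer: 0.05066 A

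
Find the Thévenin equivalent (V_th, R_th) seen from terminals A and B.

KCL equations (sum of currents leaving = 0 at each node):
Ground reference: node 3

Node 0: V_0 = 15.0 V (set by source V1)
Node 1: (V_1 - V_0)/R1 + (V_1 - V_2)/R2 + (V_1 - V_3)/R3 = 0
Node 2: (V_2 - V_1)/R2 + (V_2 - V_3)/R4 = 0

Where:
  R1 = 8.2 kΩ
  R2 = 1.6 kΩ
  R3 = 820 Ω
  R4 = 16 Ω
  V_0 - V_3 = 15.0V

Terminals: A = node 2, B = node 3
Step 1 — V_th is the open-circuit voltage V_A - V_B (nothing connected across the terminals).
Nodal analysis, taking node 3 as the 0 V reference.
Source V1 fixes V_0 = 15 V.
KCL at each unknown node (sum of currents leaving = 0; resistances in Ω):
  Node 1: (V_1 - 15)/8200 + (V_1 - V_2)/1600 + (V_1 - 0)/820 = 0
  Node 2: (V_2 - V_1)/1600 + (V_2 - 0)/16 = 0
Collecting terms (coefficients in siemens):
  0.001966·V_1 - 0.000625·V_2 = 0.001829
  0.06313·V_2 - 0.000625·V_1 = 0
Determinant D = (0.001966)(0.06313) - (-0.000625)(-0.000625) = 0.0001237
V_1 = [(0.001829)(0.06313) - (-0.000625)(0)]/D = 0.9332 V
V_2 = [(0.001966)(0) - (0.001829)(-0.000625)]/D = 0.009239 V
V_th = V_2 - V_3 = 0.009239 - 0 = 0.009239 V
Step 2 — R_th: zero the source — replace V1 by a short circuit (node 3 merges into node 0) — and find the resistance seen between A (node 2) and B (node 0).
Reduce the network between node 2 (A) and node 0 (B) by series/parallel combination:
  Rp1 = R1 ‖ R3 (parallel, both between nodes 0 and 1) = 1/(1/8200 + 1/820) = 745.5 Ω
  Rs1 = R2 + Rp1 (series, joined only at node 1) = 1600 + 745.5 = 2345 Ω
  Rp2 = R4 ‖ Rs1 (parallel, both between nodes 0 and 2) = 1/(1/16 + 1/2345) = 15.89 Ω
R_th = 15.89 Ω

Final answer: V_th = 0.009239 V, R_th = 15.89 Ω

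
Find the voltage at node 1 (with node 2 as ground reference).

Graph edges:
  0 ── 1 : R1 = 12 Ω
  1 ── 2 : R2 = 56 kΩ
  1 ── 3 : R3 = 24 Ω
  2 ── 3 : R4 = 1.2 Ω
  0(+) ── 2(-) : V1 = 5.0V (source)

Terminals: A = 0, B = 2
Nodal analysis, taking node 2 as the 0 V reference.
Source V1 fixes V_0 = 5 V.
KCL at each unknown node (sum of currents leaving = 0; resistances in Ω):
  Node 1: (V_1 - 5)/12 + (V_1 - 0)/56000 + (V_1 - V_3)/24 = 0
  Node 3: (V_3 - V_1)/24 + (V_3 - 0)/1.2 = 0
Collecting terms (coefficients in siemens):
  0.125·V_1 - 0.04167·V_3 = 0.4167
  0.875·V_3 - 0.04167·V_1 = 0
Determinant D = (0.125)(0.875) - (-0.04167)(-0.04167) = 0.1077
V_1 = [(0.4167)(0.875) - (-0.04167)(0)]/D = 3.387 V
V_3 = [(0.125)(0) - (0.4167)(-0.04167)]/D = 0.1613 V
The requested potential is V_1 = 3.387 V.

Final answer: V_1 = 3.387 V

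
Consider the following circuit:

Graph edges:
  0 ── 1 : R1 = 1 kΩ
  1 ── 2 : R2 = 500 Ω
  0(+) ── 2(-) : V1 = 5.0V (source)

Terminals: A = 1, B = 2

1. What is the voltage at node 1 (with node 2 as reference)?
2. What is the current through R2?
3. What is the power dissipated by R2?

Nodal analysis, taking node 2 as the 0 V reference.
Source V1 fixes V_0 = 5 V.
KCL at each unknown node (sum of currents leaving = 0; resistances in Ω):
  Node 1: (V_1 - 5)/1000 + (V_1 - 0)/500 = 0
Collecting terms: 0.003 × V_1 = 0.005  =>  V_1 = 1.667 V
Part 1:
  Read off the nodal solution: V_1 = 1.667 V
Part 2:
  I_R2 = (V_1 - V_2)/R2 = (1.667 - 0)/500 = 0.003333 A
  Magnitude: I_R2 = 0.003333 A
Part 3:
  I_R2 = (V_1 - V_2)/R2 = (1.667 - 0)/500 = 0.003333 A
  P_R2 = I_R2² × R2 = (0.003333)² × 500 = 0.005556 W

Final answers:
1. V_1 = 1.667 V
2. I_R2 = 0.003333 A
3. P_R2 = 0.005556 W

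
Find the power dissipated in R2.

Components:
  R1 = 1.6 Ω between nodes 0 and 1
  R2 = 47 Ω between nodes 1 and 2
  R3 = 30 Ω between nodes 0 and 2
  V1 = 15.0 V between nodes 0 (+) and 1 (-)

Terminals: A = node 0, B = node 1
Nodal analysis, taking node 1 as the 0 V reference.
Source V1 fixes V_0 = 15 V.
KCL at each unknown node (sum of currents leaving = 0; resistances in Ω):
  Node 2: (V_2 - 0)/47 + (V_2 - 15)/30 = 0
Collecting terms: 0.05461 × V_2 = 0.5  =>  V_2 = 9.156 V
I_R2 = (V_1 - V_2)/R2 = (0 - 9.156)/47 = -0.1948 A
P_R2 = I_R2² × R2 = (-0.1948)² × 47 = 1.784 W

Final answer: 1.784 W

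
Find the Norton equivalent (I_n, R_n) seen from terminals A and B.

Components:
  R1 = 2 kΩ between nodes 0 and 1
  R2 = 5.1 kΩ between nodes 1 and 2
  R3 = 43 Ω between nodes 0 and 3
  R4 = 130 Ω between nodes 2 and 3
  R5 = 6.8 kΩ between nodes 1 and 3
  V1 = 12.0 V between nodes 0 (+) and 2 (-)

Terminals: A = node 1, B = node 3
Find the Thévenin equivalent first; then I_n = V_th/R_th and R_n = R_th.
Step 1 — V_th is the open-circuit voltage V_A - V_B (nothing connected across the terminals).
Nodal analysis, taking node 2 as the 0 V reference.
Source V1 fixes V_0 = 12 V.
KCL at each unknown node (sum of currents leaving = 0; resistances in Ω):
  Node 1: (V_1 - 12)/2000 + (V_1 - 0)/5100 + (V_1 - V_3)/6800 = 0
  Node 3: (V_3 - 12)/43 + (V_3 - 0)/130 + (V_3 - V_1)/6800 = 0
Collecting terms (coefficients in siemens):
  0.0008431·V_1 - 0.0001471·V_3 = 0.006
  0.0311·V_3 - 0.0001471·V_1 = 0.2791
Determinant D = (0.0008431)(0.0311) - (-0.0001471)(-0.0001471) = 0.0000262
V_1 = [(0.006)(0.0311) - (-0.0001471)(0.2791)]/D = 8.689 V
V_3 = [(0.0008431)(0.2791) - (0.006)(-0.0001471)]/D = 9.016 V
V_th = V_1 - V_3 = 8.689 - 9.016 = -0.327 V
Step 2 — R_th: zero the source — replace V1 by a short circuit (node 2 merges into node 0) — and find the resistance seen between A (node 1) and B (node 3).
Reduce the network between node 1 (A) and node 3 (B) by series/parallel combination:
  Rp1 = R1 ‖ R2 (parallel, both between nodes 0 and 1) = 1/(1/2000 + 1/5100) = 1437 Ω
  Rp2 = R3 ‖ R4 (parallel, both between nodes 0 and 3) = 1/(1/43 + 1/130) = 32.31 Ω
  Rs1 = Rp1 + Rp2 (series, joined only at node 0) = 1437 + 32.31 = 1469 Ω
  Rp3 = R5 ‖ Rs1 (parallel, both between nodes 1 and 3) = 1/(1/6800 + 1/1469) = 1208 Ω
R_th = 1.208 kΩ
I_n = V_th/R_th = -0.327/1208 = -0.0002707 A, and R_n = R_th = 1.208 kΩ

Final answer: I_n = -0.0002707 A, R_n = 1.208 kΩ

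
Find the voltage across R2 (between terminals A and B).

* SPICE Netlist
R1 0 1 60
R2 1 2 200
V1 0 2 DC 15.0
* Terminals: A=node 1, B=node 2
R1 and R2 are in series across V1 (node 0 → node 1 → node 2), and the output A–B is taken across R2, so this is a voltage divider.
Series current: I = V1/(R1 + R2) = 15/(60 + 200) = 15/260 = 0.05769 A
V_R2 = I × R2 = V1 × R2/(R1 + R2) = 15 × 200/260 = 11.54 V

Final answer: 11.54 V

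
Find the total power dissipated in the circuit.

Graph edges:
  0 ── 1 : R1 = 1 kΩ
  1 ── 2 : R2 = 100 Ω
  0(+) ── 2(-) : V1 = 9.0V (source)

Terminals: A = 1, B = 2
Nodal analysis, taking node 2 as the 0 V reference.
Source V1 fixes V_0 = 9 V.
KCL at each unknown node (sum of currents leaving = 0; resistances in Ω):
  Node 1: (V_1 - 9)/1000 + (V_1 - 0)/100 = 0
Collecting terms: 0.011 × V_1 = 0.009  =>  V_1 = 0.8182 V
Power in each resistor, P = (ΔV)²/R:
  P_R1 = (9 - 0.8182)²/1000 = 0.06694 W
  P_R2 = (0.8182 - 0)²/100 = 0.006694 W
P_total = P_R1 + P_R2 = 0.07364 W

Final answer: 0.07364 W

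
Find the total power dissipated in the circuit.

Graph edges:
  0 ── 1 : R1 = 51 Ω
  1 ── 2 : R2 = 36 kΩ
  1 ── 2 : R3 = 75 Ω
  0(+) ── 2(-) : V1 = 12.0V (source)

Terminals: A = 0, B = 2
Nodal analysis, taking node 2 as the 0 V reference.
Source V1 fixes V_0 = 12 V.
KCL at each unknown node (sum of currents leaving = 0; resistances in Ω):
  Node 1: (V_1 - 12)/51 + (V_1 - 0)/36000 + (V_1 - 0)/75 = 0
Collecting terms: 0.03297 × V_1 = 0.2353  =>  V_1 = 7.137 V
Power in each resistor, P = (ΔV)²/R:
  P_R1 = (12 - 7.137)²/51 = 0.4637 W
  P_R2 = (7.137 - 0)²/36000 = 0.001415 W
  P_R3 = (7.137 - 0)²/75 = 0.6791 W
P_total = P_R1 + P_R2 + P_R3 = 1.144 W

Final answer: 1.144 W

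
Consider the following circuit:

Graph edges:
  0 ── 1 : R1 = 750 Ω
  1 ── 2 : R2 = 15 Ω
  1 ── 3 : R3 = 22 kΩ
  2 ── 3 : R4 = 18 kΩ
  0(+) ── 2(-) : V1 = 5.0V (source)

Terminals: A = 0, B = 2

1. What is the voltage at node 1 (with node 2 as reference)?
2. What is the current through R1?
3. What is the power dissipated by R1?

Nodal analysis, taking node 2 as the 0 V reference.
Source V1 fixes V_0 = 5 V.
KCL at each unknown node (sum of currents leaving = 0; resistances in Ω):
  Node 1: (V_1 - 5)/750 + (V_1 - 0)/15 + (V_1 - V_3)/22000 = 0
  Node 3: (V_3 - V_1)/22000 + (V_3 - 0)/18000 = 0
Collecting terms (coefficients in siemens):
  0.06805·V_1 - 0.00004545·V_3 = 0.006667
  0.000101·V_3 - 0.00004545·V_1 = 0
Determinant D = (0.06805)(0.000101) - (-0.00004545)(-0.00004545) = 0.000006871
V_1 = [(0.006667)(0.000101) - (-0.00004545)(0)]/D = 0.098 V
V_3 = [(0.06805)(0) - (0.006667)(-0.00004545)]/D = 0.0441 V
Part 1:
  Read off the nodal solution: V_1 = 0.098 V
Part 2:
  I_R1 = (V_0 - V_1)/R1 = (5 - 0.098)/750 = 0.006536 A
  Magnitude: I_R1 = 0.006536 A
Part 3:
  I_R1 = (V_0 - V_1)/R1 = (5 - 0.098)/750 = 0.006536 A
  P_R1 = I_R1² × R1 = (0.006536)² × 750 = 0.03204 W

Final answers:
1. V_1 = 0.098 V
2. I_R1 = 0.006536 A
3. P_R1 = 0.03204 W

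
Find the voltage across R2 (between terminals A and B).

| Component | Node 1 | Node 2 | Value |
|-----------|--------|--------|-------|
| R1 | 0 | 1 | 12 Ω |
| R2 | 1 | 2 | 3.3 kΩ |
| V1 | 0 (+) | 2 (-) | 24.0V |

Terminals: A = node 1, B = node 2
R1 and R2 are in series across V1 (node 0 → node 1 → node 2), and the output A–B is taken across R2, so this is a voltage divider.
Series current: I = V1/(R1 + R2) = 24/(12 + 3300) = 24/3312 = 0.007246 A
V_R2 = I × R2 = V1 × R2/(R1 + R2) = 24 × 3300/3312 = 23.91 V

Final answer: 23.91 V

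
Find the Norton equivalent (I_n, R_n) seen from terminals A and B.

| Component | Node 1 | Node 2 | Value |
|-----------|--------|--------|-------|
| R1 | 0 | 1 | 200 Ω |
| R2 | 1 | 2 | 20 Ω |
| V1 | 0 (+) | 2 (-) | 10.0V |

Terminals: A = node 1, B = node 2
Find the Thévenin equivalent first; then I_n = V_th/R_th and R_n = R_th.
Step 1 — V_th is the open-circuit voltage V_A - V_B (nothing connected across the terminals).
Nodal analysis, taking node 2 as the 0 V reference.
Source V1 fixes V_0 = 10 V.
KCL at each unknown node (sum of currents leaving = 0; resistances in Ω):
  Node 1: (V_1 - 10)/200 + (V_1 - 0)/20 = 0
Collecting terms: 0.055 × V_1 = 0.05  =>  V_1 = 0.9091 V
V_th = V_1 - V_2 = 0.9091 - 0 = 0.9091 V
Step 2 — R_th: zero the source — replace V1 by a short circuit (node 2 merges into node 0) — and find the resistance seen between A (node 1) and B (node 0).
Reduce the network between node 1 (A) and node 0 (B) by series/parallel combination:
  Rp1 = R1 ‖ R2 (parallel, both between nodes 0 and 1) = 1/(1/200 + 1/20) = 18.18 Ω
R_th = 18.18 Ω
I_n = V_th/R_th = 0.9091/18.18 = 0.05 A, and R_n = R_th = 18.18 Ω

Final answer: I_n = 0.05 A, R_n = 18.18 Ω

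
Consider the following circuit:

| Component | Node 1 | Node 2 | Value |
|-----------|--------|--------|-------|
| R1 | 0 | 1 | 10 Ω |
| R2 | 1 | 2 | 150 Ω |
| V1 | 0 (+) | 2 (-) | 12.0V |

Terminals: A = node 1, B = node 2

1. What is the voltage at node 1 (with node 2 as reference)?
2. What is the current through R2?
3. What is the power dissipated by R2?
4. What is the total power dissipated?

Nodal analysis, taking node 2 as the 0 V reference.
Source V1 fixes V_0 = 12 V.
KCL at each unknown node (sum of currents leaving = 0; resistances in Ω):
  Node 1: (V_1 - 12)/10 + (V_1 - 0)/150 = 0
Collecting terms: 0.1067 × V_1 = 1.2  =>  V_1 = 11.25 V
Part 1:
  Read off the nodal solution: V_1 = 11.25 V
Part 2:
  I_R2 = (V_1 - V_2)/R2 = (11.25 - 0)/150 = 0.075 A
  Magnitude: I_R2 = 0.075 A
Part 3:
  I_R2 = (V_1 - V_2)/R2 = (11.25 - 0)/150 = 0.075 A
  P_R2 = I_R2² × R2 = (0.075)² × 150 = 0.8438 W
Part 4:
  Power in each resistor, P = (ΔV)²/R:
    P_R1 = (12 - 11.25)²/10 = 0.05625 W
    P_R2 = (11.25 - 0)²/150 = 0.8438 W
  P_total = P_R1 + P_R2 = 0.9 W

Final answers:
1. V_1 = 11.25 V
2. I_R2 = 0.075 A
3. P_R2 = 0.8438 W
4. P_total = 0.9 W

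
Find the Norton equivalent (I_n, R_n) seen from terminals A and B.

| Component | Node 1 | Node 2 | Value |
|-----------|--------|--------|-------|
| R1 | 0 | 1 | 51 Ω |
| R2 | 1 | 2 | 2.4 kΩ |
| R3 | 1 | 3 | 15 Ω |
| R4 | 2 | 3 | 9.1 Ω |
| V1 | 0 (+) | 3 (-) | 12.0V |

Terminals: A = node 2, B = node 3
Find the Thévenin equivalent first; then I_n = V_th/R_th and R_n = R_th.
Step 1 — V_th is the open-circuit voltage V_A - V_B (nothing connected across the terminals).
Nodal analysis, taking node 3 as the 0 V reference.
Source V1 fixes V_0 = 12 V.
KCL at each unknown node (sum of currents leaving = 0; resistances in Ω):
  Node 1: (V_1 - 12)/51 + (V_1 - V_2)/2400 + (V_1 - 0)/15 = 0
  Node 2: (V_2 - V_1)/2400 + (V_2 - 0)/9.1 = 0
Collecting terms (coefficients in siemens):
  0.08669·V_1 - 0.0004167·V_2 = 0.2353
  0.1103·V_2 - 0.0004167·V_1 = 0
Determinant D = (0.08669)(0.1103) - (-0.0004167)(-0.0004167) = 0.009562
V_1 = [(0.2353)(0.1103) - (-0.0004167)(0)]/D = 2.714 V
V_2 = [(0.08669)(0) - (0.2353)(-0.0004167)]/D = 0.01025 V
V_th = V_2 - V_3 = 0.01025 - 0 = 0.01025 V
Step 2 — R_th: zero the source — replace V1 by a short circuit (node 3 merges into node 0) — and find the resistance seen between A (node 2) and B (node 0).
Reduce the network between node 2 (A) and node 0 (B) by series/parallel combination:
  Rp1 = R1 ‖ R3 (parallel, both between nodes 0 and 1) = 1/(1/51 + 1/15) = 11.59 Ω
  Rs1 = R2 + Rp1 (series, joined only at node 1) = 2400 + 11.59 = 2412 Ω
  Rp2 = R4 ‖ Rs1 (parallel, both between nodes 0 and 2) = 1/(1/9.1 + 1/2412) = 9.066 Ω
R_th = 9.066 Ω
I_n = V_th/R_th = 0.01025/9.066 = 0.001131 A, and R_n = R_th = 9.066 Ω

Final answer: I_n = 0.001131 A, R_n = 9.066 Ω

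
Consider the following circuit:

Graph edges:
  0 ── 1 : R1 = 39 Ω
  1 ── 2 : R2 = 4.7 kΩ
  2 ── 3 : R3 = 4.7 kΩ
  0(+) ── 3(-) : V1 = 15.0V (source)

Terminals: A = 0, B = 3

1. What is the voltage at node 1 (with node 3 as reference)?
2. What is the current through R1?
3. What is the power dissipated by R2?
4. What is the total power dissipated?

Nodal analysis, taking node 3 as the 0 V reference.
Source V1 fixes V_0 = 15 V.
KCL at each unknown node (sum of currents leaving = 0; resistances in Ω):
  Node 1: (V_1 - 15)/39 + (V_1 - V_2)/4700 = 0
  Node 2: (V_2 - V_1)/4700 + (V_2 - 0)/4700 = 0
Collecting terms (coefficients in siemens):
  0.02585·V_1 - 0.0002128·V_2 = 0.3846
  0.0004255·V_2 - 0.0002128·V_1 = 0
Determinant D = (0.02585)(0.0004255) - (-0.0002128)(-0.0002128) = 0.00001096
V_1 = [(0.3846)(0.0004255) - (-0.0002128)(0)]/D = 14.94 V
V_2 = [(0.02585)(0) - (0.3846)(-0.0002128)]/D = 7.469 V
Part 1:
  Read off the nodal solution: V_1 = 14.94 V
Part 2:
  I_R1 = (V_0 - V_1)/R1 = (15 - 14.94)/39 = 0.001589 A
  Magnitude: I_R1 = 0.001589 A
Part 3:
  I_R2 = (V_1 - V_2)/R2 = (14.94 - 7.469)/4700 = 0.001589 A
  P_R2 = I_R2² × R2 = (0.001589)² × 4700 = 0.01187 W
Part 4:
  Power in each resistor, P = (ΔV)²/R:
    P_R1 = (15 - 14.94)²/39 = 0.00009849 W
    P_R2 = (14.94 - 7.469)²/4700 = 0.01187 W
    P_R3 = (7.469 - 0)²/4700 = 0.01187 W
  P_total = P_R1 + P_R2 + P_R3 = 0.02384 W

Final answers:
1. V_1 = 14.94 V
2. I_R1 = 0.001589 A
3. P_R2 = 0.01187 W
4. P_total = 0.02384 W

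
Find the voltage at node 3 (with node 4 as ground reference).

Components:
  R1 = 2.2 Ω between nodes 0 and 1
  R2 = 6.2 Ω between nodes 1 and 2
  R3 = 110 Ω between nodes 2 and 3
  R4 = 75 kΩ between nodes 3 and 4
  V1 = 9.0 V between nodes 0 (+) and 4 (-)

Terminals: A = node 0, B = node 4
Nodal analysis, taking node 4 as the 0 V reference.
Source V1 fixes V_0 = 9 V.
KCL at each unknown node (sum of currents leaving = 0; resistances in Ω):
  Node 1: (V_1 - 9)/2.2 + (V_1 - V_2)/6.2 = 0
  Node 2: (V_2 - V_1)/6.2 + (V_2 - V_3)/110 = 0
  Node 3: (V_3 - V_2)/110 + (V_3 - 0)/75000 = 0
Collecting terms (coefficients in siemens):
  0.6158·V_1 - 0.1613·V_2 = 4.091
  0.1704·V_2 - 0.1613·V_1 - 0.009091·V_3 = 0
  0.009104·V_3 - 0.009091·V_2 = 0
Solving these 3 simultaneous equations (Gaussian elimination) gives:
  V_1 = 9 V, V_2 = 8.999 V, V_3 = 8.986 V
The requested potential is V_3 = 8.986 V.

Final answer: V_3 = 8.986 V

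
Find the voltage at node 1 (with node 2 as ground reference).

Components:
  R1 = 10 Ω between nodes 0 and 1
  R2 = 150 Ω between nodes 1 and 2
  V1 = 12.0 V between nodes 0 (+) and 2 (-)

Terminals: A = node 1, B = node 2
Nodal analysis, taking node 2 as the 0 V reference.
Source V1 fixes V_0 = 12 V.
KCL at each unknown node (sum of currents leaving = 0; resistances in Ω):
  Node 1: (V_1 - 12)/10 + (V_1 - 0)/150 = 0
Collecting terms: 0.1067 × V_1 = 1.2  =>  V_1 = 11.25 V
The requested potential is V_1 = 11.25 V.

Final answer: V_1 = 11.25 V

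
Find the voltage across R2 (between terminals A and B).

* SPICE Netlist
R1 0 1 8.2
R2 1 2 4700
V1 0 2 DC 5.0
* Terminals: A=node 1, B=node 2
R1 and R2 are in series across V1 (node 0 → node 1 → node 2), and the output A–B is taken across R2, so this is a voltage divider.
Series current: I = V1/(R1 + R2) = 5/(8.2 + 4700) = 5/4708 = 0.001062 A
V_R2 = I × R2 = V1 × R2/(R1 + R2) = 5 × 4700/4708 = 4.991 V

Final answer: 4.991 V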